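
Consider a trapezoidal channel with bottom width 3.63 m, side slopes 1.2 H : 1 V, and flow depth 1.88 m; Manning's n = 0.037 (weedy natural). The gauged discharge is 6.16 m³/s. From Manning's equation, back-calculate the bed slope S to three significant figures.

0.000346

A = (b + z·y)·y = (3.63 + 1.2×1.88)×1.88 = 11.07 m²
P = b + 2y√(1+z²) = 3.63 + 2×1.88×√(1+1.2²) = 9.503 m
R = A/P = 11.07/9.503 = 1.164 m
S = (Q·n / (1·A·R^(2/3)))² = (6.16×0.037 / (1×11.07×1.107))² = 0.0003463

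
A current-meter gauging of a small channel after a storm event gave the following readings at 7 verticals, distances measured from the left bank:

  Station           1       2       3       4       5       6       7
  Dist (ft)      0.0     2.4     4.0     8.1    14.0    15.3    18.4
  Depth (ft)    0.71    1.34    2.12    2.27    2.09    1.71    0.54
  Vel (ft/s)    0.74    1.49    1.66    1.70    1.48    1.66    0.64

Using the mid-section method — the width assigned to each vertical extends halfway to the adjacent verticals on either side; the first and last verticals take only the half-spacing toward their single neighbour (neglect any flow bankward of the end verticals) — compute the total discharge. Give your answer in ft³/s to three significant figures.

w_1 = (2.4 − 0.0)/2 = 1.2 ft; q_1 = 0.74 × 0.71 × 1.2 = 0.6305 ft³/s
w_2 = (4.0 − 0.0)/2 = 2 ft; q_2 = 1.49 × 1.34 × 2 = 3.993 ft³/s
w_3 = (8.1 − 2.4)/2 = 2.85 ft; q_3 = 1.66 × 2.12 × 2.85 = 10.03 ft³/s
w_4 = (14.0 − 4.0)/2 = 5 ft; q_4 = 1.70 × 2.27 × 5 = 19.30 ft³/s
w_5 = (15.3 − 8.1)/2 = 3.6 ft; q_5 = 1.48 × 2.09 × 3.6 = 11.14 ft³/s
w_6 = (18.4 − 14.0)/2 = 2.2 ft; q_6 = 1.66 × 1.71 × 2.2 = 6.245 ft³/s
w_7 = (18.4 − 15.3)/2 = 1.55 ft; q_7 = 0.64 × 0.54 × 1.55 = 0.5357 ft³/s
Q = Σ qᵢ = 51.86 ft³/s

51.9 ft³/s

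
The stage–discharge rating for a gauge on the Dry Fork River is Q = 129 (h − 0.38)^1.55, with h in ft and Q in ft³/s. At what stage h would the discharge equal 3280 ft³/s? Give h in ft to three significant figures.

h − h₀ = (Q/C)^(1/b) = (3280/129)^(1/1.55) = 8.066 ft
h = 0.38 + 8.066 = 8.446 ft

8.45 ft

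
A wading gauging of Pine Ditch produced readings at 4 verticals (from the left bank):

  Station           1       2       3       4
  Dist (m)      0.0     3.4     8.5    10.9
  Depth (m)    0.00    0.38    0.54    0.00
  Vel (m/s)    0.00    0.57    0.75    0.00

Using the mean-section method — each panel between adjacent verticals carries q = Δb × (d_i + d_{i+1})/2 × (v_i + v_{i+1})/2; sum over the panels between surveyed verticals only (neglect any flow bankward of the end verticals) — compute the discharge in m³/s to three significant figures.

1.98 m³/s

Panel 1-2: Δb = 3.4 m, d̄ = (0.00+0.38)/2 = 0.19, v̄ = (0.00+0.57)/2 = 0.285 → q = 3.4×0.19×0.285 = 0.1841 m³/s
Panel 2-3: Δb = 5.1 m, d̄ = (0.38+0.54)/2 = 0.46, v̄ = (0.57+0.75)/2 = 0.66 → q = 5.1×0.46×0.66 = 1.548 m³/s
Panel 3-4: Δb = 2.4 m, d̄ = (0.54+0.00)/2 = 0.27, v̄ = (0.75+0.00)/2 = 0.375 → q = 2.4×0.27×0.375 = 0.2430 m³/s
Q = Σ q = 1.975 m³/s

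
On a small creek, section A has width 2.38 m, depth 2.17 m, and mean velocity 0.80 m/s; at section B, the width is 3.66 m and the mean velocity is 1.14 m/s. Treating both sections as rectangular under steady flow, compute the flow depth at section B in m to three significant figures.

0.990 m

Q = A₁V₁ = (2.38×2.17) × 0.80 = 4.132 m³/s
d₂ = Q/(b₂ V₂) = 4.132/(3.66×1.14) = 0.9902 m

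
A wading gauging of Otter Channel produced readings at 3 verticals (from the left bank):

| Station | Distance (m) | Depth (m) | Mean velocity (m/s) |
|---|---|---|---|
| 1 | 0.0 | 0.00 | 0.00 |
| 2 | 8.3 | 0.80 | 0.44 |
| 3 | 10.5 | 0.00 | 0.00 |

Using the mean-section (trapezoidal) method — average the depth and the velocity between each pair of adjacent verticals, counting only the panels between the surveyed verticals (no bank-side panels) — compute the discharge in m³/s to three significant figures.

0.924 m³/s

Panel 1-2: Δb = 8.3 m, d̄ = (0.00+0.80)/2 = 0.4, v̄ = (0.00+0.44)/2 = 0.22 → q = 8.3×0.4×0.22 = 0.7304 m³/s
Panel 2-3: Δb = 2.2 m, d̄ = (0.80+0.00)/2 = 0.4, v̄ = (0.44+0.00)/2 = 0.22 → q = 2.2×0.4×0.22 = 0.1936 m³/s
Q = Σ q = 0.9240 m³/s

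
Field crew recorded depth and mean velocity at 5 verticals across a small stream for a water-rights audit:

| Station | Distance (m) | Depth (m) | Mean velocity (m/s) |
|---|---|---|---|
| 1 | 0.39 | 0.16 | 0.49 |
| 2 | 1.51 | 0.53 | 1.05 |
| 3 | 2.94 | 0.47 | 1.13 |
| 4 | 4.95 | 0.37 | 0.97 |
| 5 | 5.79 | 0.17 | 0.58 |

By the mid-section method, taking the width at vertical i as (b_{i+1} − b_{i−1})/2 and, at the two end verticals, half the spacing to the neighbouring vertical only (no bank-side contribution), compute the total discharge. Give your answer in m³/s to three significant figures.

2.22 m³/s

w_1 = (1.51 − 0.39)/2 = 0.56 m; q_1 = 0.49 × 0.16 × 0.56 = 0.04390 m³/s
w_2 = (2.94 − 0.39)/2 = 1.275 m; q_2 = 1.05 × 0.53 × 1.275 = 0.7095 m³/s
w_3 = (4.95 − 1.51)/2 = 1.72 m; q_3 = 1.13 × 0.47 × 1.72 = 0.9135 m³/s
w_4 = (5.79 − 2.94)/2 = 1.425 m; q_4 = 0.97 × 0.37 × 1.425 = 0.5114 m³/s
w_5 = (5.79 − 4.95)/2 = 0.42 m; q_5 = 0.58 × 0.17 × 0.42 = 0.04141 m³/s
Q = Σ qᵢ = 2.220 m³/s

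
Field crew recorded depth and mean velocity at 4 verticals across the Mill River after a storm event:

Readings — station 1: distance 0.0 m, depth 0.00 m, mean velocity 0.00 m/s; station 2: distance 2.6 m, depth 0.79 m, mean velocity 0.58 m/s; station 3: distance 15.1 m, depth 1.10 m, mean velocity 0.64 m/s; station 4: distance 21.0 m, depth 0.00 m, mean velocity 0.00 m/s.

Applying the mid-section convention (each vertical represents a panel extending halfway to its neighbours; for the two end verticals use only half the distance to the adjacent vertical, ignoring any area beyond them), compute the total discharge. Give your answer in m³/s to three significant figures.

w_2 = (15.1 − 0.0)/2 = 7.55 m; q_2 = 0.58 × 0.79 × 7.55 = 3.459 m³/s
w_3 = (21.0 − 2.6)/2 = 9.2 m; q_3 = 0.64 × 1.10 × 9.2 = 6.477 m³/s
Stations 1, 4 contribute zero (depth or velocity is 0).
Q = Σ qᵢ = 9.936 m³/s

9.94 m³/s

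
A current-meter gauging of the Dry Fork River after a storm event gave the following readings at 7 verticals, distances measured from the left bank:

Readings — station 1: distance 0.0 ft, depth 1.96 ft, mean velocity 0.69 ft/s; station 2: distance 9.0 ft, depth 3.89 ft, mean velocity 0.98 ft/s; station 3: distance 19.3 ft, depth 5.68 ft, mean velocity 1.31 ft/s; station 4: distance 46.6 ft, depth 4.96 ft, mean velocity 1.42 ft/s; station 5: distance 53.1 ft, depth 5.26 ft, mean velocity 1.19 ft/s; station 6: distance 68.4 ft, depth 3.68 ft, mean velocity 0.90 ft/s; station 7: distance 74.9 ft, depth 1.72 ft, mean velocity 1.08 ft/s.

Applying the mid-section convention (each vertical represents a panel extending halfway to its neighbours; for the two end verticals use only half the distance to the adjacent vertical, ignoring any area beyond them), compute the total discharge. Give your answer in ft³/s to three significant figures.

412 ft³/s

w_1 = (9.0 − 0.0)/2 = 4.5 ft; q_1 = 0.69 × 1.96 × 4.5 = 6.086 ft³/s
w_2 = (19.3 − 0.0)/2 = 9.65 ft; q_2 = 0.98 × 3.89 × 9.65 = 36.79 ft³/s
w_3 = (46.6 − 9.0)/2 = 18.8 ft; q_3 = 1.31 × 5.68 × 18.8 = 139.9 ft³/s
w_4 = (53.1 − 19.3)/2 = 16.9 ft; q_4 = 1.42 × 4.96 × 16.9 = 119.0 ft³/s
w_5 = (68.4 − 46.6)/2 = 10.9 ft; q_5 = 1.19 × 5.26 × 10.9 = 68.23 ft³/s
w_6 = (74.9 − 53.1)/2 = 10.9 ft; q_6 = 0.90 × 3.68 × 10.9 = 36.10 ft³/s
w_7 = (74.9 − 68.4)/2 = 3.25 ft; q_7 = 1.08 × 1.72 × 3.25 = 6.037 ft³/s
Q = Σ qᵢ = 412.2 ft³/s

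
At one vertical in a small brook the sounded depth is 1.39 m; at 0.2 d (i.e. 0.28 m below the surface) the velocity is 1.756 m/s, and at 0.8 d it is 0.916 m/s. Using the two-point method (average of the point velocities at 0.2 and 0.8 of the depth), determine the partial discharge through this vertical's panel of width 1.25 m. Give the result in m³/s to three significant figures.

v̄ = (1.756 + 0.916) / 2 = 1.336 m/s
q = v̄ × d × w = 1.336 × 1.39 × 1.25 = 2.321 m³/s

2.32 m³/s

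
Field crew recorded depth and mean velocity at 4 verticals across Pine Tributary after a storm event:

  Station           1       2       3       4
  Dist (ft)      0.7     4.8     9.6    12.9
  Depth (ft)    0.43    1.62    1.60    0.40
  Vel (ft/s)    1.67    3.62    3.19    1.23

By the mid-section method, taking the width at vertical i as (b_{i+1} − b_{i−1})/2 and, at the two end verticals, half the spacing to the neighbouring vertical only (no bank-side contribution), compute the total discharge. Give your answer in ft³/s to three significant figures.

49.1 ft³/s

w_1 = (4.8 − 0.7)/2 = 2.05 ft; q_1 = 1.67 × 0.43 × 2.05 = 1.472 ft³/s
w_2 = (9.6 − 0.7)/2 = 4.45 ft; q_2 = 3.62 × 1.62 × 4.45 = 26.10 ft³/s
w_3 = (12.9 − 4.8)/2 = 4.05 ft; q_3 = 3.19 × 1.60 × 4.05 = 20.67 ft³/s
w_4 = (12.9 − 9.6)/2 = 1.65 ft; q_4 = 1.23 × 0.40 × 1.65 = 0.8118 ft³/s
Q = Σ qᵢ = 49.05 ft³/s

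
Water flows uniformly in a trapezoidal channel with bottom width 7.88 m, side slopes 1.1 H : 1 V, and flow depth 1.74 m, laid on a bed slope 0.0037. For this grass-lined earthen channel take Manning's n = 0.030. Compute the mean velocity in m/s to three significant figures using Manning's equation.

A = (b + z·y)·y = (7.88 + 1.1×1.74)×1.74 = 17.04 m²
P = b + 2y√(1+z²) = 7.88 + 2×1.74×√(1+1.1²) = 13.05 m
R = A/P = 17.04/13.05 = 1.306 m
Q = (1/n)·A·R^(2/3)·S^(1/2) = (1/0.030) × 17.04 × 1.306^(2/3) × 0.0037^(1/2) = 41.27 m³/s
V = Q/A = 41.27/17.04 = 2.422 m/s

2.42 m/s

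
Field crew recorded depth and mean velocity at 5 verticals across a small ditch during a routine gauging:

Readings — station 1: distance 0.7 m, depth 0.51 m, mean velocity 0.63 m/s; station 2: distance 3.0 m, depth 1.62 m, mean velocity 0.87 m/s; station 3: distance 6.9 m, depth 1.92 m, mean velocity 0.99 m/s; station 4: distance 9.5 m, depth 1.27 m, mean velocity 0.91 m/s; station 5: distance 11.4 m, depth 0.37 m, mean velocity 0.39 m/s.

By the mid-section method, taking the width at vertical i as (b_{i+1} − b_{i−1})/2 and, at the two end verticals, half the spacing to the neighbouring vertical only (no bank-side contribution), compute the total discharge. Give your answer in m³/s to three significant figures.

w_1 = (3.0 − 0.7)/2 = 1.15 m; q_1 = 0.63 × 0.51 × 1.15 = 0.3695 m³/s
w_2 = (6.9 − 0.7)/2 = 3.1 m; q_2 = 0.87 × 1.62 × 3.1 = 4.369 m³/s
w_3 = (9.5 − 3.0)/2 = 3.25 m; q_3 = 0.99 × 1.92 × 3.25 = 6.178 m³/s
w_4 = (11.4 − 6.9)/2 = 2.25 m; q_4 = 0.91 × 1.27 × 2.25 = 2.600 m³/s
w_5 = (11.4 − 9.5)/2 = 0.95 m; q_5 = 0.39 × 0.37 × 0.95 = 0.1371 m³/s
Q = Σ qᵢ = 13.65 m³/s

13.7 m³/s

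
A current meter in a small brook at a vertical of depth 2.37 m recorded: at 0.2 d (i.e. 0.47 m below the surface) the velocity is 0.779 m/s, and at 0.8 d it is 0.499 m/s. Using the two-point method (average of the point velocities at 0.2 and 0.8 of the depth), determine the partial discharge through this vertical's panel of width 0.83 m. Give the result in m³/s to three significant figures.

1.26 m³/s

v̄ = (0.779 + 0.499) / 2 = 0.6390 m/s
q = v̄ × d × w = 0.6390 × 2.37 × 0.83 = 1.257 m³/s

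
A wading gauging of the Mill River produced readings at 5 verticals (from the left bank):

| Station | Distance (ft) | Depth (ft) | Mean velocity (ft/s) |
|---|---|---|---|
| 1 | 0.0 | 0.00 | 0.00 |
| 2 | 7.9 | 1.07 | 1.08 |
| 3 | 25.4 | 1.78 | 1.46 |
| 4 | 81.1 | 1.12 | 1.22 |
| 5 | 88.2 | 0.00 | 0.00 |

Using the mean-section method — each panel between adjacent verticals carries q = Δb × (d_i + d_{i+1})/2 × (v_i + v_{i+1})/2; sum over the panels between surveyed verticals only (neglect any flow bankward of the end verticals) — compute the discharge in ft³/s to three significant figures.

Panel 1-2: Δb = 7.9 ft, d̄ = (0.00+1.07)/2 = 0.535, v̄ = (0.00+1.08)/2 = 0.54 → q = 7.9×0.535×0.54 = 2.282 ft³/s
Panel 2-3: Δb = 17.5 ft, d̄ = (1.07+1.78)/2 = 1.425, v̄ = (1.08+1.46)/2 = 1.27 → q = 17.5×1.425×1.27 = 31.67 ft³/s
Panel 3-4: Δb = 55.7 ft, d̄ = (1.78+1.12)/2 = 1.45, v̄ = (1.46+1.22)/2 = 1.34 → q = 55.7×1.45×1.34 = 108.2 ft³/s
Panel 4-5: Δb = 7.1 ft, d̄ = (1.12+0.00)/2 = 0.56, v̄ = (1.22+0.00)/2 = 0.61 → q = 7.1×0.56×0.61 = 2.425 ft³/s
Q = Σ q = 144.6 ft³/s

145 ft³/s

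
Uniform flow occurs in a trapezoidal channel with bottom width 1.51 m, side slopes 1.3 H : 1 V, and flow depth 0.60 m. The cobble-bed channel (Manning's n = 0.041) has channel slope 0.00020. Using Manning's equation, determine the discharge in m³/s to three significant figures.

A = (b + z·y)·y = (1.51 + 1.3×0.60)×0.60 = 1.374 m²
P = b + 2y√(1+z²) = 1.51 + 2×0.60×√(1+1.3²) = 3.478 m
R = A/P = 1.374/3.478 = 0.3950 m
Q = (1/n)·A·R^(2/3)·S^(1/2) = (1/0.041) × 1.374 × 0.3950^(2/3) × 0.00020^(1/2) = 0.2552 m³/s

0.255 m³/s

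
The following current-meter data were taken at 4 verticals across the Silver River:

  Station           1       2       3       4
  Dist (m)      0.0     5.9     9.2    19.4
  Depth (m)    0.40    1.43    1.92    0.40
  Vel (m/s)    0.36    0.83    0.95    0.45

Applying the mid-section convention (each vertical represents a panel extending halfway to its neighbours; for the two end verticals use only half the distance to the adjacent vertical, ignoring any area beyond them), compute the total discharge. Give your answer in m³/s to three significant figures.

w_1 = (5.9 − 0.0)/2 = 2.95 m; q_1 = 0.36 × 0.40 × 2.95 = 0.4248 m³/s
w_2 = (9.2 − 0.0)/2 = 4.6 m; q_2 = 0.83 × 1.43 × 4.6 = 5.460 m³/s
w_3 = (19.4 − 5.9)/2 = 6.75 m; q_3 = 0.95 × 1.92 × 6.75 = 12.31 m³/s
w_4 = (19.4 − 9.2)/2 = 5.1 m; q_4 = 0.45 × 0.40 × 5.1 = 0.9180 m³/s
Q = Σ qᵢ = 19.11 m³/s

19.1 m³/s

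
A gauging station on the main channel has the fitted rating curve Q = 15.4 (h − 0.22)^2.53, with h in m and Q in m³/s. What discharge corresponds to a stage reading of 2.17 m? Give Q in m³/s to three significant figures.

83.4 m³/s

Q = 15.4 × (2.17 − 0.22)^2.53 = 15.4 × 1.95^2.53 = 83.43 m³/s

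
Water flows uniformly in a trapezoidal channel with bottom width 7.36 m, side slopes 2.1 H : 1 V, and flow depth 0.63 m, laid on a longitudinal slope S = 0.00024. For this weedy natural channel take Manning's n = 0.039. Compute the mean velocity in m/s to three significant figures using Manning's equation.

0.261 m/s

A = (b + z·y)·y = (7.36 + 2.1×0.63)×0.63 = 5.470 m²
P = b + 2y√(1+z²) = 7.36 + 2×0.63×√(1+2.1²) = 10.29 m
R = A/P = 5.470/10.29 = 0.5316 m
Q = (1/n)·A·R^(2/3)·S^(1/2) = (1/0.039) × 5.470 × 0.5316^(2/3) × 0.00024^(1/2) = 1.426 m³/s
V = Q/A = 1.426/5.470 = 0.2607 m/s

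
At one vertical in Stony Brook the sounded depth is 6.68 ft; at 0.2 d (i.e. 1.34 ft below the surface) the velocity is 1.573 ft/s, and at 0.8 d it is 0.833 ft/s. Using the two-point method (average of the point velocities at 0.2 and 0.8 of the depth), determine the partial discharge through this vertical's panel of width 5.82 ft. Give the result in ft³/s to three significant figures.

v̄ = (1.573 + 0.833) / 2 = 1.203 ft/s
q = v̄ × d × w = 1.203 × 6.68 × 5.82 = 46.77 ft³/s

46.8 ft³/s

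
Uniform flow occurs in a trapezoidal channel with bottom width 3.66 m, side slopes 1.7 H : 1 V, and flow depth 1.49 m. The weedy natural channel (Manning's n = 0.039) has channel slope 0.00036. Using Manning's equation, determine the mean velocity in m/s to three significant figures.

0.476 m/s

A = (b + z·y)·y = (3.66 + 1.7×1.49)×1.49 = 9.228 m²
P = b + 2y√(1+z²) = 3.66 + 2×1.49×√(1+1.7²) = 9.537 m
R = A/P = 9.228/9.537 = 0.9675 m
Q = (1/n)·A·R^(2/3)·S^(1/2) = (1/0.039) × 9.228 × 0.9675^(2/3) × 0.00036^(1/2) = 4.391 m³/s
V = Q/A = 4.391/9.228 = 0.4759 m/s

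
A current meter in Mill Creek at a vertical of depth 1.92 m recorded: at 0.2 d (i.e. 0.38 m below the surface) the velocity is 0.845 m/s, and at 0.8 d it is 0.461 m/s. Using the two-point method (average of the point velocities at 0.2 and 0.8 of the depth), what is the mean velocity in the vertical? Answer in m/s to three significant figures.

v̄ = (0.845 + 0.461) / 2 = 0.6530 m/s

0.653 m/s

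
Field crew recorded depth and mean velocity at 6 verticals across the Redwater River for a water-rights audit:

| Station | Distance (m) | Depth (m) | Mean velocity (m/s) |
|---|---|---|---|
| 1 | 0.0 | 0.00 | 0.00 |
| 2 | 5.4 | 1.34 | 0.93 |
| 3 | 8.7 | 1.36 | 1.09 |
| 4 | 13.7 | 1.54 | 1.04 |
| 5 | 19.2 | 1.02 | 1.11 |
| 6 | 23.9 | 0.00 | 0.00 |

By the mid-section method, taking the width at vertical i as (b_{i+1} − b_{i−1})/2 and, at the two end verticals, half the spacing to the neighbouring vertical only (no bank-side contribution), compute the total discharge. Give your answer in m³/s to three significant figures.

25.8 m³/s

w_2 = (8.7 − 0.0)/2 = 4.35 m; q_2 = 0.93 × 1.34 × 4.35 = 5.421 m³/s
w_3 = (13.7 − 5.4)/2 = 4.15 m; q_3 = 1.09 × 1.36 × 4.15 = 6.152 m³/s
w_4 = (19.2 − 8.7)/2 = 5.25 m; q_4 = 1.04 × 1.54 × 5.25 = 8.408 m³/s
w_5 = (23.9 − 13.7)/2 = 5.1 m; q_5 = 1.11 × 1.02 × 5.1 = 5.774 m³/s
Stations 1, 6 contribute zero (depth or velocity is 0).
Q = Σ qᵢ = 25.76 m³/s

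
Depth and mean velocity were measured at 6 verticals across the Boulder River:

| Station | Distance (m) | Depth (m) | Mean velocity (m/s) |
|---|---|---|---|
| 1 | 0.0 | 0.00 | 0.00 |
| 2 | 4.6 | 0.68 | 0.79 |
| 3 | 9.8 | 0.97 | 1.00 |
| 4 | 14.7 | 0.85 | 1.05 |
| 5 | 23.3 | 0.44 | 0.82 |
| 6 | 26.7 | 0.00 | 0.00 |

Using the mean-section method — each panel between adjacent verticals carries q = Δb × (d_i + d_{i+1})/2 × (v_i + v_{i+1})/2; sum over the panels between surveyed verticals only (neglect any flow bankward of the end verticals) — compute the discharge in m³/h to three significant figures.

Panel 1-2: Δb = 4.6 m, d̄ = (0.00+0.68)/2 = 0.34, v̄ = (0.00+0.79)/2 = 0.395 → q = 4.6×0.34×0.395 = 0.6178 m³/s
Panel 2-3: Δb = 5.2 m, d̄ = (0.68+0.97)/2 = 0.825, v̄ = (0.79+1.00)/2 = 0.895 → q = 5.2×0.825×0.895 = 3.840 m³/s
Panel 3-4: Δb = 4.9 m, d̄ = (0.97+0.85)/2 = 0.91, v̄ = (1.00+1.05)/2 = 1.025 → q = 4.9×0.91×1.025 = 4.570 m³/s
Panel 4-5: Δb = 8.6 m, d̄ = (0.85+0.44)/2 = 0.645, v̄ = (1.05+0.82)/2 = 0.935 → q = 8.6×0.645×0.935 = 5.186 m³/s
Panel 5-6: Δb = 3.4 m, d̄ = (0.44+0.00)/2 = 0.22, v̄ = (0.82+0.00)/2 = 0.41 → q = 3.4×0.22×0.41 = 0.3067 m³/s
Q = Σ q = 14.52 m³/s
= 14.52 × 3600 = 52280 m³/h

52300 m³/h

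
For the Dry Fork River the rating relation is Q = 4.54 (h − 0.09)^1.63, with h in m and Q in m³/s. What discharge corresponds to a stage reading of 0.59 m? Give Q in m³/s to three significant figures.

Q = 4.54 × (0.59 − 0.09)^1.63 = 4.54 × 0.5^1.63 = 1.467 m³/s

1.47 m³/s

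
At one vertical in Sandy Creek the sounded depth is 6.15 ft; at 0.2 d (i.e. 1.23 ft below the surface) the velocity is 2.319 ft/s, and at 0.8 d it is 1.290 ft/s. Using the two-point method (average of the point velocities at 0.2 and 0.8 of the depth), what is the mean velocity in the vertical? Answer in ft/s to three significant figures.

1.80 ft/s

v̄ = (2.319 + 1.290) / 2 = 1.805 ft/s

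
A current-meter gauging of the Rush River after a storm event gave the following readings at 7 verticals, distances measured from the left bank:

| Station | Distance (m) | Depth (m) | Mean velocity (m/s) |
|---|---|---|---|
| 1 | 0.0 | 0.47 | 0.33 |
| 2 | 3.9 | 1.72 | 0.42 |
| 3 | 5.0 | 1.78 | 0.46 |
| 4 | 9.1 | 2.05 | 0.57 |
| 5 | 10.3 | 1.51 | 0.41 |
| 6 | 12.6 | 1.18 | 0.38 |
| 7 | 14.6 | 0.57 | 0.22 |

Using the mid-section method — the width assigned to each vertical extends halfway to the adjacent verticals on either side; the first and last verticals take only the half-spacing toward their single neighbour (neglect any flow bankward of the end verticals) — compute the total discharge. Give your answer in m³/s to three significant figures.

w_1 = (3.9 − 0.0)/2 = 1.95 m; q_1 = 0.33 × 0.47 × 1.95 = 0.3024 m³/s
w_2 = (5.0 − 0.0)/2 = 2.5 m; q_2 = 0.42 × 1.72 × 2.5 = 1.806 m³/s
w_3 = (9.1 − 3.9)/2 = 2.6 m; q_3 = 0.46 × 1.78 × 2.6 = 2.129 m³/s
w_4 = (10.3 − 5.0)/2 = 2.65 m; q_4 = 0.57 × 2.05 × 2.65 = 3.097 m³/s
w_5 = (12.6 − 9.1)/2 = 1.75 m; q_5 = 0.41 × 1.51 × 1.75 = 1.083 m³/s
w_6 = (14.6 − 10.3)/2 = 2.15 m; q_6 = 0.38 × 1.18 × 2.15 = 0.9641 m³/s
w_7 = (14.6 − 12.6)/2 = 1 m; q_7 = 0.22 × 0.57 × 1 = 0.1254 m³/s
Q = Σ qᵢ = 9.507 m³/s

9.51 m³/s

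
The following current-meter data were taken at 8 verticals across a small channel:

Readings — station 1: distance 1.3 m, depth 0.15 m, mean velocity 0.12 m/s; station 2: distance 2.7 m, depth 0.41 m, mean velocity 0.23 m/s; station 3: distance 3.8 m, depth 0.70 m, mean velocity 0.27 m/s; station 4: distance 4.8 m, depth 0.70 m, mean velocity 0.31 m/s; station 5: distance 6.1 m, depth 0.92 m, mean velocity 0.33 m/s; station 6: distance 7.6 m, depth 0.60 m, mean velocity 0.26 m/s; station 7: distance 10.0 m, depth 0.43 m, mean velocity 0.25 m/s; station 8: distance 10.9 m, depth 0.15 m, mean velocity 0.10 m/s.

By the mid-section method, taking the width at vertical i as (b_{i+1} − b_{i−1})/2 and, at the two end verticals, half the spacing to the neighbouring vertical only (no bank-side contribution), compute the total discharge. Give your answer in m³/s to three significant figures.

w_1 = (2.7 − 1.3)/2 = 0.7 m; q_1 = 0.12 × 0.15 × 0.7 = 0.01260 m³/s
w_2 = (3.8 − 1.3)/2 = 1.25 m; q_2 = 0.23 × 0.41 × 1.25 = 0.1179 m³/s
w_3 = (4.8 − 2.7)/2 = 1.05 m; q_3 = 0.27 × 0.70 × 1.05 = 0.1985 m³/s
w_4 = (6.1 − 3.8)/2 = 1.15 m; q_4 = 0.31 × 0.70 × 1.15 = 0.2496 m³/s
w_5 = (7.6 − 4.8)/2 = 1.4 m; q_5 = 0.33 × 0.92 × 1.4 = 0.4250 m³/s
w_6 = (10.0 − 6.1)/2 = 1.95 m; q_6 = 0.26 × 0.60 × 1.95 = 0.3042 m³/s
w_7 = (10.9 − 7.6)/2 = 1.65 m; q_7 = 0.25 × 0.43 × 1.65 = 0.1774 m³/s
w_8 = (10.9 − 10.0)/2 = 0.45 m; q_8 = 0.10 × 0.15 × 0.45 = 0.006750 m³/s
Q = Σ qᵢ = 1.492 m³/s

1.49 m³/s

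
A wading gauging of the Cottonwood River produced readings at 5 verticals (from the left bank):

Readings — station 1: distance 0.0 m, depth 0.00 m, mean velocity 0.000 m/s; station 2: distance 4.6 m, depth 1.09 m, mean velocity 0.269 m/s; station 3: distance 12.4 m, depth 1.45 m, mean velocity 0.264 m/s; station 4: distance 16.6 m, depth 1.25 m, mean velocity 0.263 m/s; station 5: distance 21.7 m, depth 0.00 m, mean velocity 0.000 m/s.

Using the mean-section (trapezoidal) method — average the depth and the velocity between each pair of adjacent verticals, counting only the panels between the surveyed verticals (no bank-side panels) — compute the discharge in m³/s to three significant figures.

4.89 m³/s

Panel 1-2: Δb = 4.6 m, d̄ = (0.00+1.09)/2 = 0.545, v̄ = (0.000+0.269)/2 = 0.1345 → q = 4.6×0.545×0.1345 = 0.3372 m³/s
Panel 2-3: Δb = 7.8 m, d̄ = (1.09+1.45)/2 = 1.27, v̄ = (0.269+0.264)/2 = 0.2665 → q = 7.8×1.27×0.2665 = 2.640 m³/s
Panel 3-4: Δb = 4.2 m, d̄ = (1.45+1.25)/2 = 1.35, v̄ = (0.264+0.263)/2 = 0.2635 → q = 4.2×1.35×0.2635 = 1.494 m³/s
Panel 4-5: Δb = 5.1 m, d̄ = (1.25+0.00)/2 = 0.625, v̄ = (0.263+0.000)/2 = 0.1315 → q = 5.1×0.625×0.1315 = 0.4192 m³/s
Q = Σ q = 4.890 m³/s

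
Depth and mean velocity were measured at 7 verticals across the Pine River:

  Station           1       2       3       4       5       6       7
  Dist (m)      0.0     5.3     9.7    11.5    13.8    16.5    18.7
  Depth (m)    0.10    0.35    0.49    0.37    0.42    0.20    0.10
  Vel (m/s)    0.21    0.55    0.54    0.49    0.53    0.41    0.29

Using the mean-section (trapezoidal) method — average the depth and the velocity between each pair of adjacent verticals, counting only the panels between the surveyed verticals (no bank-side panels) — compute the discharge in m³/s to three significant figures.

2.83 m³/s

Panel 1-2: Δb = 5.3 m, d̄ = (0.10+0.35)/2 = 0.225, v̄ = (0.21+0.55)/2 = 0.38 → q = 5.3×0.225×0.38 = 0.4532 m³/s
Panel 2-3: Δb = 4.4 m, d̄ = (0.35+0.49)/2 = 0.42, v̄ = (0.55+0.54)/2 = 0.545 → q = 4.4×0.42×0.545 = 1.007 m³/s
Panel 3-4: Δb = 1.8 m, d̄ = (0.49+0.37)/2 = 0.43, v̄ = (0.54+0.49)/2 = 0.515 → q = 1.8×0.43×0.515 = 0.3986 m³/s
Panel 4-5: Δb = 2.3 m, d̄ = (0.37+0.42)/2 = 0.395, v̄ = (0.49+0.53)/2 = 0.51 → q = 2.3×0.395×0.51 = 0.4633 m³/s
Panel 5-6: Δb = 2.7 m, d̄ = (0.42+0.20)/2 = 0.31, v̄ = (0.53+0.41)/2 = 0.47 → q = 2.7×0.31×0.47 = 0.3934 m³/s
Panel 6-7: Δb = 2.2 m, d̄ = (0.20+0.10)/2 = 0.15, v̄ = (0.41+0.29)/2 = 0.35 → q = 2.2×0.15×0.35 = 0.1155 m³/s
Q = Σ q = 2.831 m³/s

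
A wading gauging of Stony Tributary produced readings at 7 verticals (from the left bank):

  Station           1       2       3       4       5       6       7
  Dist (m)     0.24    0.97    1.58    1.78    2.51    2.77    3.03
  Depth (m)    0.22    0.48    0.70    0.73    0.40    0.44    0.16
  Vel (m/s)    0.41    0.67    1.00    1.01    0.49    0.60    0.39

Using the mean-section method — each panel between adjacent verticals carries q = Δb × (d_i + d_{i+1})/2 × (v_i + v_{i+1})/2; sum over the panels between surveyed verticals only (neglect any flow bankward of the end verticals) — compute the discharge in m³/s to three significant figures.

Panel 1-2: Δb = 0.73 m, d̄ = (0.22+0.48)/2 = 0.35, v̄ = (0.41+0.67)/2 = 0.54 → q = 0.73×0.35×0.54 = 0.1380 m³/s
Panel 2-3: Δb = 0.61 m, d̄ = (0.48+0.70)/2 = 0.59, v̄ = (0.67+1.00)/2 = 0.835 → q = 0.61×0.59×0.835 = 0.3005 m³/s
Panel 3-4: Δb = 0.2 m, d̄ = (0.70+0.73)/2 = 0.715, v̄ = (1.00+1.01)/2 = 1.005 → q = 0.2×0.715×1.005 = 0.1437 m³/s
Panel 4-5: Δb = 0.73 m, d̄ = (0.73+0.40)/2 = 0.565, v̄ = (1.01+0.49)/2 = 0.75 → q = 0.73×0.565×0.75 = 0.3093 m³/s
Panel 5-6: Δb = 0.26 m, d̄ = (0.40+0.44)/2 = 0.42, v̄ = (0.49+0.60)/2 = 0.545 → q = 0.26×0.42×0.545 = 0.05951 m³/s
Panel 6-7: Δb = 0.26 m, d̄ = (0.44+0.16)/2 = 0.3, v̄ = (0.60+0.39)/2 = 0.495 → q = 0.26×0.3×0.495 = 0.03861 m³/s
Q = Σ q = 0.9897 m³/s

0.990 m³/s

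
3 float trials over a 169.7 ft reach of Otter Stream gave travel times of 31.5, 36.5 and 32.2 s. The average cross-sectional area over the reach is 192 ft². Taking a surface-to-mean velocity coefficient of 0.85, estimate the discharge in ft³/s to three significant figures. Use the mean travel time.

t̄ = (31.5 + 36.5 + 32.2) / 3 = 33.4 s
v_surface = L / t̄ = 169.7 / 33.4 = 5.081 ft/s
v_mean = 0.85 × 5.081 = 4.319 ft/s
Q = A × v_mean = 192 × 4.319 = 829.2 ft³/s

829 ft³/s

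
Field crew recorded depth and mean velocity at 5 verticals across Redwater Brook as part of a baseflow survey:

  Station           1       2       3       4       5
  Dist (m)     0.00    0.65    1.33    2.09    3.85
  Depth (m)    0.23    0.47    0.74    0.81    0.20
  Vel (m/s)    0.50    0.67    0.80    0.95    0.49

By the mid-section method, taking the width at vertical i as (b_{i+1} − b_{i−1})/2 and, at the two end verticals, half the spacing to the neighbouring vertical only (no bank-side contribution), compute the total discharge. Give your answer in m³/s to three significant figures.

1.73 m³/s

w_1 = (0.65 − 0.00)/2 = 0.325 m; q_1 = 0.50 × 0.23 × 0.325 = 0.03738 m³/s
w_2 = (1.33 − 0.00)/2 = 0.665 m; q_2 = 0.67 × 0.47 × 0.665 = 0.2094 m³/s
w_3 = (2.09 − 0.65)/2 = 0.72 m; q_3 = 0.80 × 0.74 × 0.72 = 0.4262 m³/s
w_4 = (3.85 − 1.33)/2 = 1.26 m; q_4 = 0.95 × 0.81 × 1.26 = 0.9696 m³/s
w_5 = (3.85 − 2.09)/2 = 0.88 m; q_5 = 0.49 × 0.20 × 0.88 = 0.08624 m³/s
Q = Σ qᵢ = 1.729 m³/s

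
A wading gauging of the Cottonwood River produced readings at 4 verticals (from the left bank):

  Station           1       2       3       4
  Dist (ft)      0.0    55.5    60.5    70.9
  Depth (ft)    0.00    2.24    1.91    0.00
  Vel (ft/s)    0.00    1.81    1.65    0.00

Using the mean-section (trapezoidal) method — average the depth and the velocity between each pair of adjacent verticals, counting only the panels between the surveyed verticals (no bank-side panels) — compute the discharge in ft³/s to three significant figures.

Panel 1-2: Δb = 55.5 ft, d̄ = (0.00+2.24)/2 = 1.12, v̄ = (0.00+1.81)/2 = 0.905 → q = 55.5×1.12×0.905 = 56.25 ft³/s
Panel 2-3: Δb = 5 ft, d̄ = (2.24+1.91)/2 = 2.075, v̄ = (1.81+1.65)/2 = 1.73 → q = 5×2.075×1.73 = 17.95 ft³/s
Panel 3-4: Δb = 10.4 ft, d̄ = (1.91+0.00)/2 = 0.955, v̄ = (1.65+0.00)/2 = 0.825 → q = 10.4×0.955×0.825 = 8.194 ft³/s
Q = Σ q = 82.40 ft³/s

82.4 ft³/s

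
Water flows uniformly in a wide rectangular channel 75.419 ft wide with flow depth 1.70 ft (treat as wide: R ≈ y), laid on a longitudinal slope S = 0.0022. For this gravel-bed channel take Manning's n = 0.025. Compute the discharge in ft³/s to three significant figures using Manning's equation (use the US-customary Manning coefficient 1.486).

A = b·y = 75.419 × 1.70 = 128.2 ft²
Wide channel: R ≈ y = 1.70 ft
Q = (1.486/n)·A·R^(2/3)·S^(1/2) = (1.486/0.025) × 128.2 × 1.700^(2/3) × 0.0022^(1/2) = 509.2 ft³/s

509 ft³/s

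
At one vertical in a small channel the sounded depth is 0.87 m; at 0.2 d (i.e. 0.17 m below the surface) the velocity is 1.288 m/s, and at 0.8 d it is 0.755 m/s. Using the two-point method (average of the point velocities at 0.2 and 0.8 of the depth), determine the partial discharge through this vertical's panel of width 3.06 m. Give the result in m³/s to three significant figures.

2.72 m³/s

v̄ = (1.288 + 0.755) / 2 = 1.022 m/s
q = v̄ × d × w = 1.022 × 0.87 × 3.06 = 2.719 m³/s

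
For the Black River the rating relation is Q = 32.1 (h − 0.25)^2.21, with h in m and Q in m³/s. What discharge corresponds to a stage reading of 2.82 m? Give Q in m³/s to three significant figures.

Q = 32.1 × (2.82 − 0.25)^2.21 = 32.1 × 2.57^2.21 = 258.5 m³/s

258 m³/s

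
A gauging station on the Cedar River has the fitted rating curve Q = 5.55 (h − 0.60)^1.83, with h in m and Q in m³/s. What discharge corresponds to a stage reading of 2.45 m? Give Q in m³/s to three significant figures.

17.1 m³/s

Q = 5.55 × (2.45 − 0.60)^1.83 = 5.55 × 1.85^1.83 = 17.11 m³/s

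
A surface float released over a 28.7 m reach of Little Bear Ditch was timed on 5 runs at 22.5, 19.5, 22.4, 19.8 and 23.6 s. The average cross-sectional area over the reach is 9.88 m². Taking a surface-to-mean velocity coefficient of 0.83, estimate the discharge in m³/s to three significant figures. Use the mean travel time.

10.9 m³/s

t̄ = (22.5 + 19.5 + 22.4 + 19.8 + 23.6) / 5 = 21.56 s
v_surface = L / t̄ = 28.7 / 21.56 = 1.331 m/s
v_mean = 0.83 × 1.331 = 1.105 m/s
Q = A × v_mean = 9.88 × 1.105 = 10.92 m³/s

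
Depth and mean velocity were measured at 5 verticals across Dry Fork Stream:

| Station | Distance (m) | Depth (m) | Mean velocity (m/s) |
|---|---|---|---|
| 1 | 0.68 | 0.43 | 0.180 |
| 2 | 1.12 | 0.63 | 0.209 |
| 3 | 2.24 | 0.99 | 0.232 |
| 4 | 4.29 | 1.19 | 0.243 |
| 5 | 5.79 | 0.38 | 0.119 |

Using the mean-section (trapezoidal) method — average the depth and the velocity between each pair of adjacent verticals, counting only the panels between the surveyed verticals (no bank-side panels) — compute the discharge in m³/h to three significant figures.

Panel 1-2: Δb = 0.44 m, d̄ = (0.43+0.63)/2 = 0.53, v̄ = (0.180+0.209)/2 = 0.1945 → q = 0.44×0.53×0.1945 = 0.04536 m³/s
Panel 2-3: Δb = 1.12 m, d̄ = (0.63+0.99)/2 = 0.81, v̄ = (0.209+0.232)/2 = 0.2205 → q = 1.12×0.81×0.2205 = 0.2000 m³/s
Panel 3-4: Δb = 2.05 m, d̄ = (0.99+1.19)/2 = 1.09, v̄ = (0.232+0.243)/2 = 0.2375 → q = 2.05×1.09×0.2375 = 0.5307 m³/s
Panel 4-5: Δb = 1.5 m, d̄ = (1.19+0.38)/2 = 0.785, v̄ = (0.243+0.119)/2 = 0.181 → q = 1.5×0.785×0.181 = 0.2131 m³/s
Q = Σ q = 0.9892 m³/s
= 0.9892 × 3600 = 3561 m³/h

3560 m³/h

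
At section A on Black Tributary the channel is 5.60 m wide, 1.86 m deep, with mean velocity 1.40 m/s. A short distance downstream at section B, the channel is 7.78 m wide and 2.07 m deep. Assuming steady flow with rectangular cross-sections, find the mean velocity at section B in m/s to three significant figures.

0.905 m/s

Q = A₁V₁ = (5.60×1.86) × 1.40 = 14.58 m³/s
A₂ = 7.78 × 2.07 = 16.10 m²
V₂ = Q/A₂ = 14.58/16.10 = 0.9055 m/s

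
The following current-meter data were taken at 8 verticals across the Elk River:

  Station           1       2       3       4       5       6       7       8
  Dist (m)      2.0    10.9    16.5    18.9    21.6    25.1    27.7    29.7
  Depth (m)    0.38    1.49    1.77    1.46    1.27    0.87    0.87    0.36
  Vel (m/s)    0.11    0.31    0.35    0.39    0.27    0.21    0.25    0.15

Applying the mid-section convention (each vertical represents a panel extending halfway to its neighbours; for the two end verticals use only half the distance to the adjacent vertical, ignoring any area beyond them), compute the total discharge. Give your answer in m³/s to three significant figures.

9.64 m³/s

w_1 = (10.9 − 2.0)/2 = 4.45 m; q_1 = 0.11 × 0.38 × 4.45 = 0.1860 m³/s
w_2 = (16.5 − 2.0)/2 = 7.25 m; q_2 = 0.31 × 1.49 × 7.25 = 3.349 m³/s
w_3 = (18.9 − 10.9)/2 = 4 m; q_3 = 0.35 × 1.77 × 4 = 2.478 m³/s
w_4 = (21.6 − 16.5)/2 = 2.55 m; q_4 = 0.39 × 1.46 × 2.55 = 1.452 m³/s
w_5 = (25.1 − 18.9)/2 = 3.1 m; q_5 = 0.27 × 1.27 × 3.1 = 1.063 m³/s
w_6 = (27.7 − 21.6)/2 = 3.05 m; q_6 = 0.21 × 0.87 × 3.05 = 0.5572 m³/s
w_7 = (29.7 − 25.1)/2 = 2.3 m; q_7 = 0.25 × 0.87 × 2.3 = 0.5003 m³/s
w_8 = (29.7 − 27.7)/2 = 1 m; q_8 = 0.15 × 0.36 × 1 = 0.05400 m³/s
Q = Σ qᵢ = 9.639 m³/s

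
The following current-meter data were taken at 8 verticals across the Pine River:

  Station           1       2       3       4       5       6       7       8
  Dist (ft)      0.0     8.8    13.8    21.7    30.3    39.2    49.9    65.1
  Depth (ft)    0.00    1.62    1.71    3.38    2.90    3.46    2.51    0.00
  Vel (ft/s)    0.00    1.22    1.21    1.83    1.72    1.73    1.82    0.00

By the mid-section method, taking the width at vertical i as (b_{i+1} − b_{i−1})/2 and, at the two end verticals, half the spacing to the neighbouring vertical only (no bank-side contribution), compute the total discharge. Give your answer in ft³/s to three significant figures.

w_2 = (13.8 − 0.0)/2 = 6.9 ft; q_2 = 1.22 × 1.62 × 6.9 = 13.64 ft³/s
w_3 = (21.7 − 8.8)/2 = 6.45 ft; q_3 = 1.21 × 1.71 × 6.45 = 13.35 ft³/s
w_4 = (30.3 − 13.8)/2 = 8.25 ft; q_4 = 1.83 × 3.38 × 8.25 = 51.03 ft³/s
w_5 = (39.2 − 21.7)/2 = 8.75 ft; q_5 = 1.72 × 2.90 × 8.75 = 43.65 ft³/s
w_6 = (49.9 − 30.3)/2 = 9.8 ft; q_6 = 1.73 × 3.46 × 9.8 = 58.66 ft³/s
w_7 = (65.1 − 39.2)/2 = 12.95 ft; q_7 = 1.82 × 2.51 × 12.95 = 59.16 ft³/s
Stations 1, 8 contribute zero (depth or velocity is 0).
Q = Σ qᵢ = 239.5 ft³/s

239 ft³/s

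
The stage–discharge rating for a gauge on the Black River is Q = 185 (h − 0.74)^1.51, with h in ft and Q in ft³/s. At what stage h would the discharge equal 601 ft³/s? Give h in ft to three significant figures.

h − h₀ = (Q/C)^(1/b) = (601/185)^(1/1.51) = 2.182 ft
h = 0.74 + 2.182 = 2.922 ft

2.92 ft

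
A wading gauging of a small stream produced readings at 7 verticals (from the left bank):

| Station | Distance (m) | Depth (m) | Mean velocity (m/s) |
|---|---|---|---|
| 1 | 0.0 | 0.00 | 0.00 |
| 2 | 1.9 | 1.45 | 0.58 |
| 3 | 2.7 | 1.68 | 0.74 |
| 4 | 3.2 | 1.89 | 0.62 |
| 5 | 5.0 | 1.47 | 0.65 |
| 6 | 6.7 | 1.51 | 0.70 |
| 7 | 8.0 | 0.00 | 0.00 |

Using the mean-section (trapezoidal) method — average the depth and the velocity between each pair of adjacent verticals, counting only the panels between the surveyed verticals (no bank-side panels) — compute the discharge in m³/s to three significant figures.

5.81 m³/s

Panel 1-2: Δb = 1.9 m, d̄ = (0.00+1.45)/2 = 0.725, v̄ = (0.00+0.58)/2 = 0.29 → q = 1.9×0.725×0.29 = 0.3995 m³/s
Panel 2-3: Δb = 0.8 m, d̄ = (1.45+1.68)/2 = 1.565, v̄ = (0.58+0.74)/2 = 0.66 → q = 0.8×1.565×0.66 = 0.8263 m³/s
Panel 3-4: Δb = 0.5 m, d̄ = (1.68+1.89)/2 = 1.785, v̄ = (0.74+0.62)/2 = 0.68 → q = 0.5×1.785×0.68 = 0.6069 m³/s
Panel 4-5: Δb = 1.8 m, d̄ = (1.89+1.47)/2 = 1.68, v̄ = (0.62+0.65)/2 = 0.635 → q = 1.8×1.68×0.635 = 1.920 m³/s
Panel 5-6: Δb = 1.7 m, d̄ = (1.47+1.51)/2 = 1.49, v̄ = (0.65+0.70)/2 = 0.675 → q = 1.7×1.49×0.675 = 1.710 m³/s
Panel 6-7: Δb = 1.3 m, d̄ = (1.51+0.00)/2 = 0.755, v̄ = (0.70+0.00)/2 = 0.35 → q = 1.3×0.755×0.35 = 0.3435 m³/s
Q = Σ q = 5.806 m³/s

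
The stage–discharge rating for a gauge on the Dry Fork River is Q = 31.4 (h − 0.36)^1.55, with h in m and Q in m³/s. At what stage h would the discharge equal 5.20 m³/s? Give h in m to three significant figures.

0.673 m

h − h₀ = (Q/C)^(1/b) = (5.20/31.4)^(1/1.55) = 0.3135 m
h = 0.36 + 0.3135 = 0.6735 m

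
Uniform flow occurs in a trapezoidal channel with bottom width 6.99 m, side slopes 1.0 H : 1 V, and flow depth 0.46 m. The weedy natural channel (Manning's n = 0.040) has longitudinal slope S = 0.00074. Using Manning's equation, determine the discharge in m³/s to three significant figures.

1.29 m³/s

A = (b + z·y)·y = (6.99 + 1.0×0.46)×0.46 = 3.427 m²
P = b + 2y√(1+z²) = 6.99 + 2×0.46×√(1+1.0²) = 8.291 m
R = A/P = 3.427/8.291 = 0.4133 m
Q = (1/n)·A·R^(2/3)·S^(1/2) = (1/0.040) × 3.427 × 0.4133^(2/3) × 0.00074^(1/2) = 1.293 m³/s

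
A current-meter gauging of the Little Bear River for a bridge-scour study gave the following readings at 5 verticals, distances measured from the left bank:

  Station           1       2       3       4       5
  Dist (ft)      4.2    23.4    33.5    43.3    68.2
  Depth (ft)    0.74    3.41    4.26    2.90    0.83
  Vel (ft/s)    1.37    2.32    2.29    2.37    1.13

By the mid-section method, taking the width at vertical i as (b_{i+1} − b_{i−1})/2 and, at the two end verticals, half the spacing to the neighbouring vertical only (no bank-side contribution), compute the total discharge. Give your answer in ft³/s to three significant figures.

w_1 = (23.4 − 4.2)/2 = 9.6 ft; q_1 = 1.37 × 0.74 × 9.6 = 9.732 ft³/s
w_2 = (33.5 − 4.2)/2 = 14.65 ft; q_2 = 2.32 × 3.41 × 14.65 = 115.9 ft³/s
w_3 = (43.3 − 23.4)/2 = 9.95 ft; q_3 = 2.29 × 4.26 × 9.95 = 97.07 ft³/s
w_4 = (68.2 − 33.5)/2 = 17.35 ft; q_4 = 2.37 × 2.90 × 17.35 = 119.2 ft³/s
w_5 = (68.2 − 43.3)/2 = 12.45 ft; q_5 = 1.13 × 0.83 × 12.45 = 11.68 ft³/s
Q = Σ qᵢ = 353.6 ft³/s

354 ft³/s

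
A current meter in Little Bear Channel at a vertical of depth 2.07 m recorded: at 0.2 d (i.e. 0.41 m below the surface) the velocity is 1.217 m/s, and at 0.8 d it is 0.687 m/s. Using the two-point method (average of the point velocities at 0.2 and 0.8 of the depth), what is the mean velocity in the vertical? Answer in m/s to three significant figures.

0.952 m/s

v̄ = (1.217 + 0.687) / 2 = 0.9520 m/s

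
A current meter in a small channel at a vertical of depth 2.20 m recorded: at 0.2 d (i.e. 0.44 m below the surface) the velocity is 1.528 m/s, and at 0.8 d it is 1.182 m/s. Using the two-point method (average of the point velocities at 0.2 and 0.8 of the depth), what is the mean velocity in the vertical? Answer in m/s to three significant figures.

v̄ = (1.528 + 1.182) / 2 = 1.355 m/s

1.36 m/s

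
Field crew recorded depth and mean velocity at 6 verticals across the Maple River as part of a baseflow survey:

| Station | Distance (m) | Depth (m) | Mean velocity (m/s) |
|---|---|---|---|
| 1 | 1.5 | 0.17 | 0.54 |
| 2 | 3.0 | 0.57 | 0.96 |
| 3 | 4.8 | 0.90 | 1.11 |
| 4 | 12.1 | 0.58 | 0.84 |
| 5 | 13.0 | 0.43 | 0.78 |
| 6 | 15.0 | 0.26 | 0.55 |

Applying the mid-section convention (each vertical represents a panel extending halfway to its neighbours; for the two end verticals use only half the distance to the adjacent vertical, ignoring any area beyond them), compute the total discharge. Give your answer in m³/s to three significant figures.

8.14 m³/s

w_1 = (3.0 − 1.5)/2 = 0.75 m; q_1 = 0.54 × 0.17 × 0.75 = 0.06885 m³/s
w_2 = (4.8 − 1.5)/2 = 1.65 m; q_2 = 0.96 × 0.57 × 1.65 = 0.9029 m³/s
w_3 = (12.1 − 3.0)/2 = 4.55 m; q_3 = 1.11 × 0.90 × 4.55 = 4.545 m³/s
w_4 = (13.0 − 4.8)/2 = 4.1 m; q_4 = 0.84 × 0.58 × 4.1 = 1.998 m³/s
w_5 = (15.0 − 12.1)/2 = 1.45 m; q_5 = 0.78 × 0.43 × 1.45 = 0.4863 m³/s
w_6 = (15.0 − 13.0)/2 = 1 m; q_6 = 0.55 × 0.26 × 1 = 0.1430 m³/s
Q = Σ qᵢ = 8.144 m³/s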